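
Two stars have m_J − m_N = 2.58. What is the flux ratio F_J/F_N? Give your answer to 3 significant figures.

0.0929

F_J/F_N = 10^(−(m_J − m_N)/2.5) = 10^(-2.58/2.5) = 10^-1.032 = 0.09290.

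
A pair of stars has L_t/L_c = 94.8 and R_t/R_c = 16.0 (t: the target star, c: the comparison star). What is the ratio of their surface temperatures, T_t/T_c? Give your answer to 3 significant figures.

L ∝ R²T⁴ gives T ∝ (L/R²)^(1/4), so
T_t/T_c = (94.8 / 16.0²)^(1/4) = (0.3703)^(1/4) = 0.7801.

0.780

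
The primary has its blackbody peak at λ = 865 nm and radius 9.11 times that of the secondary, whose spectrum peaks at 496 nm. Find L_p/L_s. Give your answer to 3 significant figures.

Wien's law gives T ∝ 1/λ_max, so T_p/T_s = λ_s/λ_p = 496/865 = 0.5734.
Then L ∝ R²T⁴ gives L_p/L_s = (9.11)² × (0.5734)⁴ = 82.99 × 0.1081 = 8.972.

8.97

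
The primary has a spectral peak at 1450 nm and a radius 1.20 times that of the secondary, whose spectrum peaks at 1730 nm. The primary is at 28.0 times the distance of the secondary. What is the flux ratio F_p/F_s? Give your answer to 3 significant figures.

0.00372

Wien's law: T_p/T_s = λ_s/λ_p = 1730/1450 = 1.193.
L_p/L_s = (R_p/R_s)²(T_p/T_s)⁴ = (1.20)²(1.193)⁴ = 2.918.
F_p/F_s = (L_p/L_s)/(d_p/d_s)² = 2.918/(28.0)² = 0.003722.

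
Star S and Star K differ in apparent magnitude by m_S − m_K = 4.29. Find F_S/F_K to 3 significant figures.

F_S/F_K = 10^(−(m_S − m_K)/2.5) = 10^(-4.29/2.5) = 10^-1.716 = 0.01923.

0.0192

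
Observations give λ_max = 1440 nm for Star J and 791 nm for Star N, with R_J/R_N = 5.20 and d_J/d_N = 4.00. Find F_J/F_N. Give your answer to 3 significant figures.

Wien's law: T_J/T_N = λ_N/λ_J = 791/1440 = 0.5493.
L_J/L_N = (R_J/R_N)²(T_J/T_N)⁴ = (5.20)²(0.5493)⁴ = 2.462.
F_J/F_N = (L_J/L_N)/(d_J/d_N)² = 2.462/(4.00)² = 0.1539.

0.154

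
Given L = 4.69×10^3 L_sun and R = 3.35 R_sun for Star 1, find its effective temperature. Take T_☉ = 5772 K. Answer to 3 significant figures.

T/T_☉ = (L/L_☉)^(1/4) / (R/R_☉)^(1/2)
T = 5772 × (4.69×10^3)^(1/4) / √(3.35) = 5772 × 8.275 / 1.830 = 2.610×10^4 K.

2.61×10^4 K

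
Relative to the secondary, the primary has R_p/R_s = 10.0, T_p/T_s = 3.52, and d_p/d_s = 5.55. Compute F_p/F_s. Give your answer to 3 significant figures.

L_p/L_s = (R_p/R_s)²(T_p/T_s)⁴ = (10.0)² × (3.52)⁴ = 1.535×10^4.
F_p/F_s = (L_p/L_s)/(d_p/d_s)² = 1.535×10^4 / (5.55)² = 498.4.

498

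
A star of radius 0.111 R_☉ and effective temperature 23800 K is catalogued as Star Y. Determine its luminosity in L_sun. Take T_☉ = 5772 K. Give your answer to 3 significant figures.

3.56 L_sun

L/L_☉ = (R/R_☉)² (T/T_☉)⁴ = (0.111)² × (23800/5772)⁴
       = 0.01232 × (4.123)⁴ = 0.01232 × 289.1 = 3.562.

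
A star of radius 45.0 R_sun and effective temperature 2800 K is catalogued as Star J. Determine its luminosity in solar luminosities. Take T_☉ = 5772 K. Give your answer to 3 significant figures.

112 solar luminosities

L/L_☉ = (R/R_☉)² (T/T_☉)⁴ = (45.0)² × (2800/5772)⁴
       = 2025 × (0.4851)⁴ = 2025 × 0.05538 = 112.1.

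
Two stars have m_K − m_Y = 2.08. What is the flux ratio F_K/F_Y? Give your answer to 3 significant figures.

0.147

F_K/F_Y = 10^(−(m_K − m_Y)/2.5) = 10^(-2.08/2.5) = 10^-0.832 = 0.1472.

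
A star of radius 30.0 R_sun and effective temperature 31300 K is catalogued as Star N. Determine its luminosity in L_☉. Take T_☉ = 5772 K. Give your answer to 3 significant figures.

7.78×10^5 L_☉

L/L_☉ = (R/R_☉)² (T/T_☉)⁴ = (30.0)² × (31300/5772)⁴
       = 900.0 × (5.423)⁴ = 900.0 × 864.7 = 7.782×10^5.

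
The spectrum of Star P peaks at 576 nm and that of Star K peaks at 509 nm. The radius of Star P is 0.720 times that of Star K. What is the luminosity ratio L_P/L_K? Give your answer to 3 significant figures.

0.316

Wien's law gives T ∝ 1/λ_max, so T_P/T_K = λ_K/λ_P = 509/576 = 0.8837.
Then L ∝ R²T⁴ gives L_P/L_K = (0.720)² × (0.8837)⁴ = 0.5184 × 0.6098 = 0.3161.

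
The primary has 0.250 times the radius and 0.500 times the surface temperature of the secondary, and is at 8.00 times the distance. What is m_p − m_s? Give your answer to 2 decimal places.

L_p/L_s = (0.250)²(0.500)⁴ = 0.003906.
F_p/F_s = (L_p/L_s)/(d_p/d_s)² = 0.003906/64.00 = 6.104×10^-5.
m_p − m_s = −2.5 log₁₀(6.104×10^-5) = 10.54.

10.54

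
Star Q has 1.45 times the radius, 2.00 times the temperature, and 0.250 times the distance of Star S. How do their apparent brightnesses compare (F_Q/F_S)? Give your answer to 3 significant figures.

L_Q/L_S = (R_Q/R_S)²(T_Q/T_S)⁴ = (1.45)² × (2.00)⁴ = 33.64.
F_Q/F_S = (L_Q/L_S)/(d_Q/d_S)² = 33.64 / (0.250)² = 538.2.

538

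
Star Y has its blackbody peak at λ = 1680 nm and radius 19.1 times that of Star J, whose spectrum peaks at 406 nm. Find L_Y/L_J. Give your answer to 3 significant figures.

Wien's law gives T ∝ 1/λ_max, so T_Y/T_J = λ_J/λ_Y = 406/1680 = 0.2417.
Then L ∝ R²T⁴ gives L_Y/L_J = (19.1)² × (0.2417)⁴ = 364.8 × 0.003411 = 1.244.

1.24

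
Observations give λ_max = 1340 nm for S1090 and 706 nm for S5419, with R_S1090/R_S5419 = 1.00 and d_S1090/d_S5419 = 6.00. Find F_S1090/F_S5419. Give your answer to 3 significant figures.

Wien's law: T_S1090/T_S5419 = λ_S5419/λ_S1090 = 706/1340 = 0.5269.
L_S1090/L_S5419 = (R_S1090/R_S5419)²(T_S1090/T_S5419)⁴ = (1.00)²(0.5269)⁴ = 0.07705.
F_S1090/F_S5419 = (L_S1090/L_S5419)/(d_S1090/d_S5419)² = 0.07705/(6.00)² = 0.002140.

0.00214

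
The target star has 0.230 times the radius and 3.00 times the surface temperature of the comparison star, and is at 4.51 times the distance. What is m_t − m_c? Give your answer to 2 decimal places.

L_t/L_c = (0.230)²(3.00)⁴ = 4.285.
F_t/F_c = (L_t/L_c)/(d_t/d_c)² = 4.285/20.34 = 0.2107.
m_t − m_c = −2.5 log₁₀(0.2107) = 1.69.

1.69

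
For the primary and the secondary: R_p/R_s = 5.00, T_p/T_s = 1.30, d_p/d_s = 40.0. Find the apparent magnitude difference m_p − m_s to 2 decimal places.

3.38

L_p/L_s = (5.00)²(1.30)⁴ = 71.40.
F_p/F_s = (L_p/L_s)/(d_p/d_s)² = 71.40/1600 = 0.04463.
m_p − m_s = −2.5 log₁₀(0.04463) = 3.38.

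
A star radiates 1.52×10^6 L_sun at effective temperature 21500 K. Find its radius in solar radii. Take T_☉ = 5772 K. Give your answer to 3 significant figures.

R/R_☉ = √(L/L_☉) / (T/T_☉)² = √(1.52×10^6) / (3.725)²
       = 1233 / 13.87 = 88.86.

88.9 solar radii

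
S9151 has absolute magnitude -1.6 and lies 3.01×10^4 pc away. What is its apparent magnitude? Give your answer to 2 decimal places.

m = M + 5 log₁₀(d/10 pc) = -1.6 + 5 log₁₀(3.01×10^4/10)
  = -1.6 + 5 × 3.479 = -1.6 + 17.39 = 15.79.

15.79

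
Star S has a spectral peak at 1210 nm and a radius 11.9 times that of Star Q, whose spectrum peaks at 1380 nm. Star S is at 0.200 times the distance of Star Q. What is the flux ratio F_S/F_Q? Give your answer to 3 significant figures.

5.99×10^3

Wien's law: T_S/T_Q = λ_Q/λ_S = 1380/1210 = 1.140.
L_S/L_Q = (R_S/R_Q)²(T_S/T_Q)⁴ = (11.9)²(1.140)⁴ = 239.6.
F_S/F_Q = (L_S/L_Q)/(d_S/d_Q)² = 239.6/(0.200)² = 5990.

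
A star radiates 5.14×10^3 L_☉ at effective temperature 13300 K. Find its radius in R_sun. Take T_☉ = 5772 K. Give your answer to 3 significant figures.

13.5 R_sun

R/R_☉ = √(L/L_☉) / (T/T_☉)² = √(5.14×10^3) / (2.304)²
       = 71.69 / 5.309 = 13.50.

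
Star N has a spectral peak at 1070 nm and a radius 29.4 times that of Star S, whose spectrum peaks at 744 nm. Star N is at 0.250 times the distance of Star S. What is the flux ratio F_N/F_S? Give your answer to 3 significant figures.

3.23×10^3

Wien's law: T_N/T_S = λ_S/λ_N = 744/1070 = 0.6953.
L_N/L_S = (R_N/R_S)²(T_N/T_S)⁴ = (29.4)²(0.6953)⁴ = 202.0.
F_N/F_S = (L_N/L_S)/(d_N/d_S)² = 202.0/(0.250)² = 3233.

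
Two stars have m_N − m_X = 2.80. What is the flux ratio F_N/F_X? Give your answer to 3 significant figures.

0.0759

F_N/F_X = 10^(−(m_N − m_X)/2.5) = 10^(-2.80/2.5) = 10^-1.120 = 0.07586.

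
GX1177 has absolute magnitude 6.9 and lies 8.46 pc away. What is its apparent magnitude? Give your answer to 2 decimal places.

6.54

m = M + 5 log₁₀(d/10 pc) = 6.9 + 5 log₁₀(8.46/10)
  = 6.9 + 5 × -0.073 = 6.9 + -0.36 = 6.54.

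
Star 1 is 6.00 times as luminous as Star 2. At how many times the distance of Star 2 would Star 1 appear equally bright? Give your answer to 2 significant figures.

Equal flux requires L_1/d_1² = L_2/d_2², so d_1/d_2 = √(L_1/L_2)
= √(6.00) = 2.449.

2.4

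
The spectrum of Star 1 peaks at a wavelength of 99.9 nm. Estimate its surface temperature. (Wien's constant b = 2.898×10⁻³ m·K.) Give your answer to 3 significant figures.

T = b/λ_max = 2.898×10⁻³ / (99.9×10⁻⁹) = 2.901×10^4 K.

2.90×10^4 K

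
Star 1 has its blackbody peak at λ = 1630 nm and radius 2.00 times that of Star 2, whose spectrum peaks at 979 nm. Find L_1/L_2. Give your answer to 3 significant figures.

Wien's law gives T ∝ 1/λ_max, so T_1/T_2 = λ_2/λ_1 = 979/1630 = 0.6006.
Then L ∝ R²T⁴ gives L_1/L_2 = (2.00)² × (0.6006)⁴ = 4.000 × 0.1301 = 0.5205.

0.521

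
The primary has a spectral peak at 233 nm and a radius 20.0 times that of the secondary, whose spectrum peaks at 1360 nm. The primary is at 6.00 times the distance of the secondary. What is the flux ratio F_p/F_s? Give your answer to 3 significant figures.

Wien's law: T_p/T_s = λ_s/λ_p = 1360/233 = 5.837.
L_p/L_s = (R_p/R_s)²(T_p/T_s)⁴ = (20.0)²(5.837)⁴ = 4.643×10^5.
F_p/F_s = (L_p/L_s)/(d_p/d_s)² = 4.643×10^5/(6.00)² = 1.290×10^4.

1.29×10^4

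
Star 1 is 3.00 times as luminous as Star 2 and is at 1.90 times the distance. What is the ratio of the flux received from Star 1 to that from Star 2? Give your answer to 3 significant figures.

F = L/(4πd²), so F_1/F_2 = (L_1/L_2) / (d_1/d_2)²
= 3.00 / (1.90)² = 3.00 / 3.610 = 0.8310.

0.831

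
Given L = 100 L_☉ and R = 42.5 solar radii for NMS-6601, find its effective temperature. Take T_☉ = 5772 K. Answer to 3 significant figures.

T/T_☉ = (L/L_☉)^(1/4) / (R/R_☉)^(1/2)
T = 5772 × (100)^(1/4) / √(42.5) = 5772 × 3.162 / 6.519 = 2800 K.

2.80×10^3 K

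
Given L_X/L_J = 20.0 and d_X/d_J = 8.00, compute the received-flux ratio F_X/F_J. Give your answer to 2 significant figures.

0.31

F = L/(4πd²), so F_X/F_J = (L_X/L_J) / (d_X/d_J)²
= 20.0 / (8.00)² = 20.0 / 64.00 = 0.3125.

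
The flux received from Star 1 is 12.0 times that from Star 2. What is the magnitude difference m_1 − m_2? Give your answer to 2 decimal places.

m_1 − m_2 = −2.5 log₁₀(F_1/F_2) = −2.5 log₁₀(12.0) = −2.5 × (1.079) = -2.698.

-2.70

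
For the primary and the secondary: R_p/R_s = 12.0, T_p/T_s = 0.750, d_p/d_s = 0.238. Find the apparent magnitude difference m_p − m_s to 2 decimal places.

L_p/L_s = (12.0)²(0.750)⁴ = 45.56.
F_p/F_s = (L_p/L_s)/(d_p/d_s)² = 45.56/0.05664 = 804.4.
m_p − m_s = −2.5 log₁₀(804.4) = -7.26.

-7.26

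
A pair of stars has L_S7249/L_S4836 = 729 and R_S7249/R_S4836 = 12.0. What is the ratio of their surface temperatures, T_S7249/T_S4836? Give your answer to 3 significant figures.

L ∝ R²T⁴ gives T ∝ (L/R²)^(1/4), so
T_S7249/T_S4836 = (729 / 12.0²)^(1/4) = (5.062)^(1/4) = 1.500.

1.50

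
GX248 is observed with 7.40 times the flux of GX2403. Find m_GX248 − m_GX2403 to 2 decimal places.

m_GX248 − m_GX2403 = −2.5 log₁₀(F_GX248/F_GX2403) = −2.5 log₁₀(7.40) = −2.5 × (0.869) = -2.173.

-2.17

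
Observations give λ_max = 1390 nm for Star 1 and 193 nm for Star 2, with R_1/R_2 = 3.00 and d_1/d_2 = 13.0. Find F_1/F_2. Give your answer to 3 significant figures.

1.98×10^-5

Wien's law: T_1/T_2 = λ_2/λ_1 = 193/1390 = 0.1388.
L_1/L_2 = (R_1/R_2)²(T_1/T_2)⁴ = (3.00)²(0.1388)⁴ = 0.003345.
F_1/F_2 = (L_1/L_2)/(d_1/d_2)² = 0.003345/(13.0)² = 1.979×10^-5.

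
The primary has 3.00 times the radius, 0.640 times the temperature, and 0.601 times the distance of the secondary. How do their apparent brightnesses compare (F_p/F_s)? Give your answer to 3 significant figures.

4.18

L_p/L_s = (R_p/R_s)²(T_p/T_s)⁴ = (3.00)² × (0.640)⁴ = 1.510.
F_p/F_s = (L_p/L_s)/(d_p/d_s)² = 1.510 / (0.601)² = 4.180.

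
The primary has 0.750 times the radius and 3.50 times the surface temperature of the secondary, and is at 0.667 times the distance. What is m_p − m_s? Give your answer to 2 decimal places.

L_p/L_s = (0.750)²(3.50)⁴ = 84.41.
F_p/F_s = (L_p/L_s)/(d_p/d_s)² = 84.41/0.4449 = 189.7.
m_p − m_s = −2.5 log₁₀(189.7) = -5.70.

-5.70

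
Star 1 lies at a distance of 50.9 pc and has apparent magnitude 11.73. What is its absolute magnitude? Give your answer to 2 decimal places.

8.20

M = m − 5 log₁₀(d/10 pc) = 11.73 − 5 log₁₀(50.9/10)
  = 11.73 − 5 × 0.707 = 11.73 − 3.53 = 8.20.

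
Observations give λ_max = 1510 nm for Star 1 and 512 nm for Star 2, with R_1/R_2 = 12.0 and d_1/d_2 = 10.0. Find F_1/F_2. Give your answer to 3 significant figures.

Wien's law: T_1/T_2 = λ_2/λ_1 = 512/1510 = 0.3391.
L_1/L_2 = (R_1/R_2)²(T_1/T_2)⁴ = (12.0)²(0.3391)⁴ = 1.903.
F_1/F_2 = (L_1/L_2)/(d_1/d_2)² = 1.903/(10.0)² = 0.01903.

0.0190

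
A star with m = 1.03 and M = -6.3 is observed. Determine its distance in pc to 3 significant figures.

292 pc

m − M = 5 log₁₀(d/10 pc)
1.03 − (-6.3) = 7.33 = 5 log₁₀(d/10)
d = 10 × 10^(7.33/5) = 10 × 10^1.466 = 292.4 pc.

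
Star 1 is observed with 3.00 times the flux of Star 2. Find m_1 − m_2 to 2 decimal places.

m_1 − m_2 = −2.5 log₁₀(F_1/F_2) = −2.5 log₁₀(3.00) = −2.5 × (0.477) = -1.193.

-1.19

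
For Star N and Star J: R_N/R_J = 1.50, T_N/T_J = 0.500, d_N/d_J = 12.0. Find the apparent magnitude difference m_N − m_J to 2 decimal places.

L_N/L_J = (1.50)²(0.500)⁴ = 0.1406.
F_N/F_J = (L_N/L_J)/(d_N/d_J)² = 0.1406/144.0 = 9.766×10^-4.
m_N − m_J = −2.5 log₁₀(9.766×10^-4) = 7.53.

7.53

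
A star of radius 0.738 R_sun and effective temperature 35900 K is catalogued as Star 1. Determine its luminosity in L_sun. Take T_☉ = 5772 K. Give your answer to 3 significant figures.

815 L_sun

L/L_☉ = (R/R_☉)² (T/T_☉)⁴ = (0.738)² × (35900/5772)⁴
       = 0.5446 × (6.220)⁴ = 0.5446 × 1496 = 815.1.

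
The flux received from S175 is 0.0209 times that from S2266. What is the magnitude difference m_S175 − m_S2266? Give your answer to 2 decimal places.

4.20

m_S175 − m_S2266 = −2.5 log₁₀(F_S175/F_S2266) = −2.5 log₁₀(0.0209) = −2.5 × (-1.680) = 4.200.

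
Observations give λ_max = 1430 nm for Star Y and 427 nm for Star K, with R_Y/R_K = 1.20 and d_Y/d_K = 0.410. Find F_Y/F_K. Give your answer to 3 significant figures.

0.0681

Wien's law: T_Y/T_K = λ_K/λ_Y = 427/1430 = 0.2986.
L_Y/L_K = (R_Y/R_K)²(T_Y/T_K)⁴ = (1.20)²(0.2986)⁴ = 0.01145.
F_Y/F_K = (L_Y/L_K)/(d_Y/d_K)² = 0.01145/(0.410)² = 0.06810.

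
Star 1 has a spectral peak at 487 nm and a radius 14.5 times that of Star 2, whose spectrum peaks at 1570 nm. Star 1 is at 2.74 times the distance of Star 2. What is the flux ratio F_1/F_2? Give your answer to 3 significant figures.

3.02×10^3

Wien's law: T_1/T_2 = λ_2/λ_1 = 1570/487 = 3.224.
L_1/L_2 = (R_1/R_2)²(T_1/T_2)⁴ = (14.5)²(3.224)⁴ = 2.271×10^4.
F_1/F_2 = (L_1/L_2)/(d_1/d_2)² = 2.271×10^4/(2.74)² = 3025.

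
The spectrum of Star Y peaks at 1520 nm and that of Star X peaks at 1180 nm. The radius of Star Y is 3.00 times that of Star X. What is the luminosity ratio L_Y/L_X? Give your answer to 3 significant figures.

Wien's law gives T ∝ 1/λ_max, so T_Y/T_X = λ_X/λ_Y = 1180/1520 = 0.7763.
Then L ∝ R²T⁴ gives L_Y/L_X = (3.00)² × (0.7763)⁴ = 9.000 × 0.3632 = 3.269.

3.27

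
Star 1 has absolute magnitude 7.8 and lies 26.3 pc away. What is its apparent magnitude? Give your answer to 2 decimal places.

9.90

m = M + 5 log₁₀(d/10 pc) = 7.8 + 5 log₁₀(26.3/10)
  = 7.8 + 5 × 0.420 = 7.8 + 2.10 = 9.90.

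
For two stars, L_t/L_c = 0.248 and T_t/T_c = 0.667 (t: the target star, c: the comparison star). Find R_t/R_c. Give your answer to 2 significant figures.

1.1

L ∝ R²T⁴ gives R ∝ √L / T², so
R_t/R_c = √(0.248) / (0.667)² = 0.4980 / 0.4449 = 1.119.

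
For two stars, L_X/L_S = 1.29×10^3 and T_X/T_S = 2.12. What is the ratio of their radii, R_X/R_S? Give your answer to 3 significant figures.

7.99

L ∝ R²T⁴ gives R ∝ √L / T², so
R_X/R_S = √(1.29×10^3) / (2.12)² = 35.92 / 4.494 = 7.991.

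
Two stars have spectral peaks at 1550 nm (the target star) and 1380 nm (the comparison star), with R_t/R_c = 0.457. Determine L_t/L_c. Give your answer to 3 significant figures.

Wien's law gives T ∝ 1/λ_max, so T_t/T_c = λ_c/λ_t = 1380/1550 = 0.8903.
Then L ∝ R²T⁴ gives L_t/L_c = (0.457)² × (0.8903)⁴ = 0.2088 × 0.6283 = 0.1312.

0.131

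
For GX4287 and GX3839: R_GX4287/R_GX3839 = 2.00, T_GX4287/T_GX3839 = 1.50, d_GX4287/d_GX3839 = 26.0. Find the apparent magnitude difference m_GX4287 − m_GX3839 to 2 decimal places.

3.81

L_GX4287/L_GX3839 = (2.00)²(1.50)⁴ = 20.25.
F_GX4287/F_GX3839 = (L_GX4287/L_GX3839)/(d_GX4287/d_GX3839)² = 20.25/676.0 = 0.02996.
m_GX4287 − m_GX3839 = −2.5 log₁₀(0.02996) = 3.81.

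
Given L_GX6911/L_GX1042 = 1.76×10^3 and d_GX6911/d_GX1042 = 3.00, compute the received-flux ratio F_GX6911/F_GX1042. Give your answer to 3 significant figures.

F = L/(4πd²), so F_GX6911/F_GX1042 = (L_GX6911/L_GX1042) / (d_GX6911/d_GX1042)²
= 1.76×10^3 / (3.00)² = 1.76×10^3 / 9.000 = 195.6.

196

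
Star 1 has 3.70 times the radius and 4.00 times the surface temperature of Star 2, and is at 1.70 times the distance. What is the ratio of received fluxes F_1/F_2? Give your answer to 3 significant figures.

L_1/L_2 = (R_1/R_2)²(T_1/T_2)⁴ = (3.70)² × (4.00)⁴ = 3505.
F_1/F_2 = (L_1/L_2)/(d_1/d_2)² = 3505 / (1.70)² = 1213.

1.21×10^3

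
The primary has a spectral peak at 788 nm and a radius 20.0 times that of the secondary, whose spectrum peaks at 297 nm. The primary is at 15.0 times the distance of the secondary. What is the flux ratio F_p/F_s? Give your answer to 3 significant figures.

Wien's law: T_p/T_s = λ_s/λ_p = 297/788 = 0.3769.
L_p/L_s = (R_p/R_s)²(T_p/T_s)⁴ = (20.0)²(0.3769)⁴ = 8.072.
F_p/F_s = (L_p/L_s)/(d_p/d_s)² = 8.072/(15.0)² = 0.03588.

0.0359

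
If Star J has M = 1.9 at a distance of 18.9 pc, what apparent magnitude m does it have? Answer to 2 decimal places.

m = M + 5 log₁₀(d/10 pc) = 1.9 + 5 log₁₀(18.9/10)
  = 1.9 + 5 × 0.276 = 1.9 + 1.38 = 3.28.

3.28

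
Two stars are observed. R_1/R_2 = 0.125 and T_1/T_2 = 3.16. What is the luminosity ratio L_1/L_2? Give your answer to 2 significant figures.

From the Stefan–Boltzmann law, L ∝ R²T⁴, so
L_1/L_2 = (R_1/R_2)² (T_1/T_2)⁴ = (0.125)² × (3.16)⁴ = 0.01562 × 99.71 = 1.558.

1.6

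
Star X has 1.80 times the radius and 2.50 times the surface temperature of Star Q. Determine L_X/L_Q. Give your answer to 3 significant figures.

From the Stefan–Boltzmann law, L ∝ R²T⁴, so
L_X/L_Q = (R_X/R_Q)² (T_X/T_Q)⁴ = (1.80)² × (2.50)⁴ = 3.240 × 39.06 = 126.6.

127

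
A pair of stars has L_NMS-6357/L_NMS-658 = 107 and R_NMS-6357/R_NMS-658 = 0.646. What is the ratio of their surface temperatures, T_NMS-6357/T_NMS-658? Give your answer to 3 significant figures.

4.00

L ∝ R²T⁴ gives T ∝ (L/R²)^(1/4), so
T_NMS-6357/T_NMS-658 = (107 / 0.646²)^(1/4) = (256.4)^(1/4) = 4.002.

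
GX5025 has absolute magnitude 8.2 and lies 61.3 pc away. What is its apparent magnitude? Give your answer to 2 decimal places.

12.14

m = M + 5 log₁₀(d/10 pc) = 8.2 + 5 log₁₀(61.3/10)
  = 8.2 + 5 × 0.787 = 8.2 + 3.94 = 12.14.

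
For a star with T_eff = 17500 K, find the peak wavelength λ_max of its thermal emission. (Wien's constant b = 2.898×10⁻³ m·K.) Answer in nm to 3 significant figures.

λ_max = b/T = 2.898×10⁻³ / 17500 = 1.66×10^-7 m = 165.6 nm.

166 nm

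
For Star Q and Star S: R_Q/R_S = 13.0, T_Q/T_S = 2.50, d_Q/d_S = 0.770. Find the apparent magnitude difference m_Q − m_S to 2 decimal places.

L_Q/L_S = (13.0)²(2.50)⁴ = 6602.
F_Q/F_S = (L_Q/L_S)/(d_Q/d_S)² = 6602/0.5929 = 1.113×10^4.
m_Q − m_S = −2.5 log₁₀(1.113×10^4) = -10.12.

-10.12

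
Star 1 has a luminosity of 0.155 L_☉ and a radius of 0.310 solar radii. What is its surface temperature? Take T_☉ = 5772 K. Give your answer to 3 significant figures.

6.50×10^3 K

T/T_☉ = (L/L_☉)^(1/4) / (R/R_☉)^(1/2)
T = 5772 × (0.155)^(1/4) / √(0.310) = 5772 × 0.6275 / 0.5568 = 6505 K.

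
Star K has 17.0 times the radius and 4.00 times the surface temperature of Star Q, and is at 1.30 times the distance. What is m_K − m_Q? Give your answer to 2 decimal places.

L_K/L_Q = (17.0)²(4.00)⁴ = 7.398×10^4.
F_K/F_Q = (L_K/L_Q)/(d_K/d_Q)² = 7.398×10^4/1.690 = 4.378×10^4.
m_K − m_Q = −2.5 log₁₀(4.378×10^4) = -11.60.

-11.60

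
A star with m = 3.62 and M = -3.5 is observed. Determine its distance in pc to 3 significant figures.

m − M = 5 log₁₀(d/10 pc)
3.62 − (-3.5) = 7.12 = 5 log₁₀(d/10)
d = 10 × 10^(7.12/5) = 10 × 10^1.424 = 265.5 pc.

265 pc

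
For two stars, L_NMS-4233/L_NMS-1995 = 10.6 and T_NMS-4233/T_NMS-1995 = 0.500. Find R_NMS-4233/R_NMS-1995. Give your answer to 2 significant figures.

L ∝ R²T⁴ gives R ∝ √L / T², so
R_NMS-4233/R_NMS-1995 = √(10.6) / (0.500)² = 3.256 / 0.2500 = 13.02.

13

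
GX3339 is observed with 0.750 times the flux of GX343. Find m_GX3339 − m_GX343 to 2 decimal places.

m_GX3339 − m_GX343 = −2.5 log₁₀(F_GX3339/F_GX343) = −2.5 log₁₀(0.750) = −2.5 × (-0.125) = 0.312.

0.31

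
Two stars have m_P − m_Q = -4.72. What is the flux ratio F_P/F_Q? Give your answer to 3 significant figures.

F_P/F_Q = 10^(−(m_P − m_Q)/2.5) = 10^(4.72/2.5) = 10^1.888 = 77.27.

77.3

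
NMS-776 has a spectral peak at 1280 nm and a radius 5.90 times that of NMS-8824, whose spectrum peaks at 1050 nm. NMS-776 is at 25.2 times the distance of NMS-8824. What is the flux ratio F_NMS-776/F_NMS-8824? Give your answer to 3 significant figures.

0.0248

Wien's law: T_NMS-776/T_NMS-8824 = λ_NMS-8824/λ_NMS-776 = 1050/1280 = 0.8203.
L_NMS-776/L_NMS-8824 = (R_NMS-776/R_NMS-8824)²(T_NMS-776/T_NMS-8824)⁴ = (5.90)²(0.8203)⁴ = 15.76.
F_NMS-776/F_NMS-8824 = (L_NMS-776/L_NMS-8824)/(d_NMS-776/d_NMS-8824)² = 15.76/(25.2)² = 0.02482.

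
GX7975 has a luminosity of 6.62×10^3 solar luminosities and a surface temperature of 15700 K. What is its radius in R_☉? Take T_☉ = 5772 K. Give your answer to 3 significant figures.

R/R_☉ = √(L/L_☉) / (T/T_☉)² = √(6.62×10^3) / (2.720)²
       = 81.36 / 7.399 = 11.00.

11.0 R_☉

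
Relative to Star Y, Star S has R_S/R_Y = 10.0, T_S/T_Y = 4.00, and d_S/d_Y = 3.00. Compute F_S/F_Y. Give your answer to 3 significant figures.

2.84×10^3

L_S/L_Y = (R_S/R_Y)²(T_S/T_Y)⁴ = (10.0)² × (4.00)⁴ = 2.560×10^4.
F_S/F_Y = (L_S/L_Y)/(d_S/d_Y)² = 2.560×10^4 / (3.00)² = 2844.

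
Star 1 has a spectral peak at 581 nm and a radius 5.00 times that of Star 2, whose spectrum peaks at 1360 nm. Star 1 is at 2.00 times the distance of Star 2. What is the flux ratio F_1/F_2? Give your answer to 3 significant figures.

188

Wien's law: T_1/T_2 = λ_2/λ_1 = 1360/581 = 2.341.
L_1/L_2 = (R_1/R_2)²(T_1/T_2)⁴ = (5.00)²(2.341)⁴ = 750.6.
F_1/F_2 = (L_1/L_2)/(d_1/d_2)² = 750.6/(2.00)² = 187.6.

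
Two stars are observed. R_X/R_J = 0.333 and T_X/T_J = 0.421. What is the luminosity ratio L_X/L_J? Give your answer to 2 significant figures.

From the Stefan–Boltzmann law, L ∝ R²T⁴, so
L_X/L_J = (R_X/R_J)² (T_X/T_J)⁴ = (0.333)² × (0.421)⁴ = 0.1109 × 0.03141 = 0.003484.

0.0035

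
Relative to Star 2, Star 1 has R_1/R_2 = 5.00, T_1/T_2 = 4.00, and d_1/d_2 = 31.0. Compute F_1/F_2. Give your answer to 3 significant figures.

6.66

L_1/L_2 = (R_1/R_2)²(T_1/T_2)⁴ = (5.00)² × (4.00)⁴ = 6400.
F_1/F_2 = (L_1/L_2)/(d_1/d_2)² = 6400 / (31.0)² = 6.660.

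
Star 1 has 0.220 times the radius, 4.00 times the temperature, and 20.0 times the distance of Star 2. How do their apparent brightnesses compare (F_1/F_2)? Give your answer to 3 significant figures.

L_1/L_2 = (R_1/R_2)²(T_1/T_2)⁴ = (0.220)² × (4.00)⁴ = 12.39.
F_1/F_2 = (L_1/L_2)/(d_1/d_2)² = 12.39 / (20.0)² = 0.03098.

0.0310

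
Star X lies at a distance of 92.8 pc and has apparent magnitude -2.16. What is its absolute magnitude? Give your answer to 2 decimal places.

-7.00

M = m − 5 log₁₀(d/10 pc) = -2.16 − 5 log₁₀(92.8/10)
  = -2.16 − 5 × 0.968 = -2.16 − 4.84 = -7.00.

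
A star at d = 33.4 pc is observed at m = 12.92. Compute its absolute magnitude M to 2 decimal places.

M = m − 5 log₁₀(d/10 pc) = 12.92 − 5 log₁₀(33.4/10)
  = 12.92 − 5 × 0.524 = 12.92 − 2.62 = 10.30.

10.30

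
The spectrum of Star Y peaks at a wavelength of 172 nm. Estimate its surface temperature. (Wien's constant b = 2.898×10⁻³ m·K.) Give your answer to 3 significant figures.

T = b/λ_max = 2.898×10⁻³ / (172×10⁻⁹) = 1.685×10^4 K.

1.68×10^4 K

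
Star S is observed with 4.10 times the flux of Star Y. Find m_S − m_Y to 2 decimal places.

-1.53

m_S − m_Y = −2.5 log₁₀(F_S/F_Y) = −2.5 log₁₀(4.10) = −2.5 × (0.613) = -1.532.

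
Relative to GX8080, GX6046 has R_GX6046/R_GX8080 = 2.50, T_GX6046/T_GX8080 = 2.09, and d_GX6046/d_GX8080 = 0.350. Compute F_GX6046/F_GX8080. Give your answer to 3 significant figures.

973

L_GX6046/L_GX8080 = (R_GX6046/R_GX8080)²(T_GX6046/T_GX8080)⁴ = (2.50)² × (2.09)⁴ = 119.3.
F_GX6046/F_GX8080 = (L_GX6046/L_GX8080)/(d_GX6046/d_GX8080)² = 119.3 / (0.350)² = 973.5.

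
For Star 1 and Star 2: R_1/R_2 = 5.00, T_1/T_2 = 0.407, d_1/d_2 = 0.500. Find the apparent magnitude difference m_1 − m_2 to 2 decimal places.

-1.10

L_1/L_2 = (5.00)²(0.407)⁴ = 0.6860.
F_1/F_2 = (L_1/L_2)/(d_1/d_2)² = 0.6860/0.2500 = 2.744.
m_1 − m_2 = −2.5 log₁₀(2.744) = -1.10.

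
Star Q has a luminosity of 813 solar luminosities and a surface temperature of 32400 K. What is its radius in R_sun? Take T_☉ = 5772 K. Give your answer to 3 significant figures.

R/R_☉ = √(L/L_☉) / (T/T_☉)² = √(813) / (5.613)²
       = 28.51 / 31.51 = 0.9049.

0.905 R_sun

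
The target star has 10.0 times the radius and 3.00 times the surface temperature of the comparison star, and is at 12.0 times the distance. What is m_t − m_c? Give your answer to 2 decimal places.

-4.38

L_t/L_c = (10.0)²(3.00)⁴ = 8100.
F_t/F_c = (L_t/L_c)/(d_t/d_c)² = 8100/144.0 = 56.25.
m_t − m_c = −2.5 log₁₀(56.25) = -4.38.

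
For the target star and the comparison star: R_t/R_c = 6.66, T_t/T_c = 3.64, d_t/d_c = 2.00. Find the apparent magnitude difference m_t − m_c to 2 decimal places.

-8.22

L_t/L_c = (6.66)²(3.64)⁴ = 7787.
F_t/F_c = (L_t/L_c)/(d_t/d_c)² = 7787/4.000 = 1947.
m_t − m_c = −2.5 log₁₀(1947) = -8.22.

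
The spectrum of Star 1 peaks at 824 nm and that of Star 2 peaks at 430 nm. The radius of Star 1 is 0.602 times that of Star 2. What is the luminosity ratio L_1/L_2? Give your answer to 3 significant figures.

0.0269

Wien's law gives T ∝ 1/λ_max, so T_1/T_2 = λ_2/λ_1 = 430/824 = 0.5218.
Then L ∝ R²T⁴ gives L_1/L_2 = (0.602)² × (0.5218)⁴ = 0.3624 × 0.07416 = 0.02688.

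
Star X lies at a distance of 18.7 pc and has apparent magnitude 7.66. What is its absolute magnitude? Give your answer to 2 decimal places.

M = m − 5 log₁₀(d/10 pc) = 7.66 − 5 log₁₀(18.7/10)
  = 7.66 − 5 × 0.272 = 7.66 − 1.36 = 6.30.

6.30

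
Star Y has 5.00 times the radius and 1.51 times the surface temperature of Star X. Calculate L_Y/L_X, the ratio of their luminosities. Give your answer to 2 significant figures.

1.3×10^2

From the Stefan–Boltzmann law, L ∝ R²T⁴, so
L_Y/L_X = (R_Y/R_X)² (T_Y/T_X)⁴ = (5.00)² × (1.51)⁴ = 25.00 × 5.199 = 130.0.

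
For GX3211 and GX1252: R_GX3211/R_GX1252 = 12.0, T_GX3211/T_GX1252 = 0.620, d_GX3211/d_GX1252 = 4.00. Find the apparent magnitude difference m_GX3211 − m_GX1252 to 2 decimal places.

-0.31

L_GX3211/L_GX1252 = (12.0)²(0.620)⁴ = 21.28.
F_GX3211/F_GX1252 = (L_GX3211/L_GX1252)/(d_GX3211/d_GX1252)² = 21.28/16.00 = 1.330.
m_GX3211 − m_GX1252 = −2.5 log₁₀(1.330) = -0.31.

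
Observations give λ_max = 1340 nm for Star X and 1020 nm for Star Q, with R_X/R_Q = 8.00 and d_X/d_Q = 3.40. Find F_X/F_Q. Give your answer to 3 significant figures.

Wien's law: T_X/T_Q = λ_Q/λ_X = 1020/1340 = 0.7612.
L_X/L_Q = (R_X/R_Q)²(T_X/T_Q)⁴ = (8.00)²(0.7612)⁴ = 21.49.
F_X/F_Q = (L_X/L_Q)/(d_X/d_Q)² = 21.49/(3.40)² = 1.859.

1.86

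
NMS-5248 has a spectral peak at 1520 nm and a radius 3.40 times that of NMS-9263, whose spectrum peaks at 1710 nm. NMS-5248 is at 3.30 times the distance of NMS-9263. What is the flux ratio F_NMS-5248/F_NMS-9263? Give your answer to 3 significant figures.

1.70

Wien's law: T_NMS-5248/T_NMS-9263 = λ_NMS-9263/λ_NMS-5248 = 1710/1520 = 1.125.
L_NMS-5248/L_NMS-9263 = (R_NMS-5248/R_NMS-9263)²(T_NMS-5248/T_NMS-9263)⁴ = (3.40)²(1.125)⁴ = 18.52.
F_NMS-5248/F_NMS-9263 = (L_NMS-5248/L_NMS-9263)/(d_NMS-5248/d_NMS-9263)² = 18.52/(3.30)² = 1.700.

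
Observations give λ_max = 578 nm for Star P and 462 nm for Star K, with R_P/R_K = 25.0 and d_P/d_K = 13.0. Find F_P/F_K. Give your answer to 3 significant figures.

Wien's law: T_P/T_K = λ_K/λ_P = 462/578 = 0.7993.
L_P/L_K = (R_P/R_K)²(T_P/T_K)⁴ = (25.0)²(0.7993)⁴ = 255.1.
F_P/F_K = (L_P/L_K)/(d_P/d_K)² = 255.1/(13.0)² = 1.510.

1.51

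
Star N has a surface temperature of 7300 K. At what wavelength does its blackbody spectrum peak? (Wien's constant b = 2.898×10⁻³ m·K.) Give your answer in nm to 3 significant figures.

397 nm

λ_max = b/T = 2.898×10⁻³ / 7300 = 3.97×10^-7 m = 397.0 nm.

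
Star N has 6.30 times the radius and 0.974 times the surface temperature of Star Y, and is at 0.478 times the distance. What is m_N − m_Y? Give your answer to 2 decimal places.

L_N/L_Y = (6.30)²(0.974)⁴ = 35.72.
F_N/F_Y = (L_N/L_Y)/(d_N/d_Y)² = 35.72/0.2285 = 156.3.
m_N − m_Y = −2.5 log₁₀(156.3) = -5.49.

-5.49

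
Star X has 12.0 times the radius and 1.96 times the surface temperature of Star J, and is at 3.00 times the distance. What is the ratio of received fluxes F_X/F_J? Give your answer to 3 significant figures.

236

L_X/L_J = (R_X/R_J)²(T_X/T_J)⁴ = (12.0)² × (1.96)⁴ = 2125.
F_X/F_J = (L_X/L_J)/(d_X/d_J)² = 2125 / (3.00)² = 236.1.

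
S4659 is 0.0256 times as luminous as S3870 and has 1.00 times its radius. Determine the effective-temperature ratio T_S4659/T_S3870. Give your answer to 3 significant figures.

L ∝ R²T⁴ gives T ∝ (L/R²)^(1/4), so
T_S4659/T_S3870 = (0.0256 / 1.00²)^(1/4) = (0.02560)^(1/4) = 0.4000.

0.400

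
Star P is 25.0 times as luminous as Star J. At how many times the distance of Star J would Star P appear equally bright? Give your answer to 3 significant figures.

Equal flux requires L_P/d_P² = L_J/d_J², so d_P/d_J = √(L_P/L_J)
= √(25.0) = 5.000.

5.00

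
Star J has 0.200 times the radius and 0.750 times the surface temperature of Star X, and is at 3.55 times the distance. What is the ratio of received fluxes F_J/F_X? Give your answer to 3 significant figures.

0.00100

L_J/L_X = (R_J/R_X)²(T_J/T_X)⁴ = (0.200)² × (0.750)⁴ = 0.01266.
F_J/F_X = (L_J/L_X)/(d_J/d_X)² = 0.01266 / (3.55)² = 0.001004.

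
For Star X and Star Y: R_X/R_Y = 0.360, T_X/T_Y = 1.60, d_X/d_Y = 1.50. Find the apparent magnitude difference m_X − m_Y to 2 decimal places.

L_X/L_Y = (0.360)²(1.60)⁴ = 0.8493.
F_X/F_Y = (L_X/L_Y)/(d_X/d_Y)² = 0.8493/2.250 = 0.3775.
m_X − m_Y = −2.5 log₁₀(0.3775) = 1.06.

1.06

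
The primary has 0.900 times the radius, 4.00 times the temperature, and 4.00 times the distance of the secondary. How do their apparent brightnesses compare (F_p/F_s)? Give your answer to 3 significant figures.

13.0

L_p/L_s = (R_p/R_s)²(T_p/T_s)⁴ = (0.900)² × (4.00)⁴ = 207.4.
F_p/F_s = (L_p/L_s)/(d_p/d_s)² = 207.4 / (4.00)² = 12.96.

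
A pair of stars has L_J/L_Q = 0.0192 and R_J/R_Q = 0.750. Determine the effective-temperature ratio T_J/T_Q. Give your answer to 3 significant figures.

0.430

L ∝ R²T⁴ gives T ∝ (L/R²)^(1/4), so
T_J/T_Q = (0.0192 / 0.750²)^(1/4) = (0.03413)^(1/4) = 0.4298.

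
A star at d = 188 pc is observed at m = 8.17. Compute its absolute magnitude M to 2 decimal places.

1.80

M = m − 5 log₁₀(d/10 pc) = 8.17 − 5 log₁₀(188/10)
  = 8.17 − 5 × 1.274 = 8.17 − 6.37 = 1.80.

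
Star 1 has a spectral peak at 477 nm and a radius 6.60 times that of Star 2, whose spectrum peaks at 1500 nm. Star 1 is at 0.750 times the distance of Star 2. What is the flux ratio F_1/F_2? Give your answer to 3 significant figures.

Wien's law: T_1/T_2 = λ_2/λ_1 = 1500/477 = 3.145.
L_1/L_2 = (R_1/R_2)²(T_1/T_2)⁴ = (6.60)²(3.145)⁴ = 4260.
F_1/F_2 = (L_1/L_2)/(d_1/d_2)² = 4260/(0.750)² = 7573.

7.57×10^3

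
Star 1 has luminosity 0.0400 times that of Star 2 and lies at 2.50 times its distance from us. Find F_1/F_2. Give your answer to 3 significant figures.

F = L/(4πd²), so F_1/F_2 = (L_1/L_2) / (d_1/d_2)²
= 0.0400 / (2.50)² = 0.0400 / 6.250 = 0.006400.

0.00640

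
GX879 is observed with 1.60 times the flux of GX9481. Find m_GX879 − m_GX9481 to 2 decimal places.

m_GX879 − m_GX9481 = −2.5 log₁₀(F_GX879/F_GX9481) = −2.5 log₁₀(1.60) = −2.5 × (0.204) = -0.510.

-0.51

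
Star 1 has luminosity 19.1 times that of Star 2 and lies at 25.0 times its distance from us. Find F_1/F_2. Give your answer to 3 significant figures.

F = L/(4πd²), so F_1/F_2 = (L_1/L_2) / (d_1/d_2)²
= 19.1 / (25.0)² = 19.1 / 625.0 = 0.03056.

0.0306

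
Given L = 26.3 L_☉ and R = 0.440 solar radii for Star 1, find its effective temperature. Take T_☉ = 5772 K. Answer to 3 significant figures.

T/T_☉ = (L/L_☉)^(1/4) / (R/R_☉)^(1/2)
T = 5772 × (26.3)^(1/4) / √(0.440) = 5772 × 2.265 / 0.6633 = 1.971×10^4 K.

1.97×10^4 K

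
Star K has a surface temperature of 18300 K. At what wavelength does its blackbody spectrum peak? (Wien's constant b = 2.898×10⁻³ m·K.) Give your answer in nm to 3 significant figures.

158 nm

λ_max = b/T = 2.898×10⁻³ / 18300 = 1.58×10^-7 m = 158.4 nm.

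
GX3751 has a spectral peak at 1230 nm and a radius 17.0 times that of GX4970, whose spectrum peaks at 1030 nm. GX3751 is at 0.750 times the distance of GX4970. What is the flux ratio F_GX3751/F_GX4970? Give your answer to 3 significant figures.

253

Wien's law: T_GX3751/T_GX4970 = λ_GX4970/λ_GX3751 = 1030/1230 = 0.8374.
L_GX3751/L_GX4970 = (R_GX3751/R_GX4970)²(T_GX3751/T_GX4970)⁴ = (17.0)²(0.8374)⁴ = 142.1.
F_GX3751/F_GX4970 = (L_GX3751/L_GX4970)/(d_GX3751/d_GX4970)² = 142.1/(0.750)² = 252.6.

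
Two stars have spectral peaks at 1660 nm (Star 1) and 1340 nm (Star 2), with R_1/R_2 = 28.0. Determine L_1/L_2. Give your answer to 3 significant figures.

333

Wien's law gives T ∝ 1/λ_max, so T_1/T_2 = λ_2/λ_1 = 1340/1660 = 0.8072.
Then L ∝ R²T⁴ gives L_1/L_2 = (28.0)² × (0.8072)⁴ = 784.0 × 0.4246 = 332.9.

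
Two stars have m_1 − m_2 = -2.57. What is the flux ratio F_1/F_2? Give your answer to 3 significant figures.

10.7

F_1/F_2 = 10^(−(m_1 − m_2)/2.5) = 10^(2.57/2.5) = 10^1.028 = 10.67.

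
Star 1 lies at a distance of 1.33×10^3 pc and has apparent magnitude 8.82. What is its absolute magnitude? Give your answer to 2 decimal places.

M = m − 5 log₁₀(d/10 pc) = 8.82 − 5 log₁₀(1.33×10^3/10)
  = 8.82 − 5 × 2.124 = 8.82 − 10.62 = -1.80.

-1.80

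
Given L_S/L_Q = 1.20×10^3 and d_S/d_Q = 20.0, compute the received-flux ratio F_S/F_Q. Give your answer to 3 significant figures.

3.00

F = L/(4πd²), so F_S/F_Q = (L_S/L_Q) / (d_S/d_Q)²
= 1.20×10^3 / (20.0)² = 1.20×10^3 / 400.0 = 3.000.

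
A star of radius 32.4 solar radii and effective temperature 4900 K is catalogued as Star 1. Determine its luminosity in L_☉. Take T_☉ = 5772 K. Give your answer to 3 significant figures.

L/L_☉ = (R/R_☉)² (T/T_☉)⁴ = (32.4)² × (4900/5772)⁴
       = 1050 × (0.8489)⁴ = 1050 × 0.5194 = 545.2.

545 L_☉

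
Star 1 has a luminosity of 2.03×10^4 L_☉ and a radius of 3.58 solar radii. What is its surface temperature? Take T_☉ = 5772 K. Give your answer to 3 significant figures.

T/T_☉ = (L/L_☉)^(1/4) / (R/R_☉)^(1/2)
T = 5772 × (2.03×10^4)^(1/4) / √(3.58) = 5772 × 11.94 / 1.892 = 3.641×10^4 K.

3.64×10^4 K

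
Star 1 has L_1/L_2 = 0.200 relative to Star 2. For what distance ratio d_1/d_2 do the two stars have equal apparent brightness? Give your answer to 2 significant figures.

Equal flux requires L_1/d_1² = L_2/d_2², so d_1/d_2 = √(L_1/L_2)
= √(0.200) = 0.4472.

0.45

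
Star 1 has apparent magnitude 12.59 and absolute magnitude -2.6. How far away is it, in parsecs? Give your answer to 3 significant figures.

m − M = 5 log₁₀(d/10 pc)
12.59 − (-2.6) = 15.19 = 5 log₁₀(d/10)
d = 10 × 10^(15.19/5) = 10 × 10^3.038 = 1.091×10^4 pc.

1.09×10^4 pc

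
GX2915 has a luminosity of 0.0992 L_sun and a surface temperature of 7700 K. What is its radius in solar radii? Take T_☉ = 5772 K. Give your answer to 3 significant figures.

0.177 solar radii

R/R_☉ = √(L/L_☉) / (T/T_☉)² = √(0.0992) / (1.334)²
       = 0.3150 / 1.780 = 0.1770.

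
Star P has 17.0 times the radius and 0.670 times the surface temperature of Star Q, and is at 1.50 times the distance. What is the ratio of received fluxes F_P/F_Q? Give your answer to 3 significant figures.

L_P/L_Q = (R_P/R_Q)²(T_P/T_Q)⁴ = (17.0)² × (0.670)⁴ = 58.24.
F_P/F_Q = (L_P/L_Q)/(d_P/d_Q)² = 58.24 / (1.50)² = 25.88.

25.9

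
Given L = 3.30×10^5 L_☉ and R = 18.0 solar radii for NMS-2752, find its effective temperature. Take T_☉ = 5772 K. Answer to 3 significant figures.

T/T_☉ = (L/L_☉)^(1/4) / (R/R_☉)^(1/2)
T = 5772 × (3.30×10^5)^(1/4) / √(18.0) = 5772 × 23.97 / 4.243 = 3.261×10^4 K.

3.26×10^4 K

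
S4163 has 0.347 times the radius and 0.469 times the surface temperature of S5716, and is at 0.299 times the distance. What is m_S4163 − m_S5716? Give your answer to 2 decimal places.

L_S4163/L_S5716 = (0.347)²(0.469)⁴ = 0.005826.
F_S4163/F_S5716 = (L_S4163/L_S5716)/(d_S4163/d_S5716)² = 0.005826/0.08940 = 0.06516.
m_S4163 − m_S5716 = −2.5 log₁₀(0.06516) = 2.96.

2.96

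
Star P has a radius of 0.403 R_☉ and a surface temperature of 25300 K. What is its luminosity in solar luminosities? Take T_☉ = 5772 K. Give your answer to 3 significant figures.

L/L_☉ = (R/R_☉)² (T/T_☉)⁴ = (0.403)² × (25300/5772)⁴
       = 0.1624 × (4.383)⁴ = 0.1624 × 369.1 = 59.95.

59.9 solar luminosities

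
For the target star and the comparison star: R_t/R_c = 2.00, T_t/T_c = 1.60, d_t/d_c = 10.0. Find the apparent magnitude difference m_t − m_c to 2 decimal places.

1.45

L_t/L_c = (2.00)²(1.60)⁴ = 26.21.
F_t/F_c = (L_t/L_c)/(d_t/d_c)² = 26.21/100.0 = 0.2621.
m_t − m_c = −2.5 log₁₀(0.2621) = 1.45.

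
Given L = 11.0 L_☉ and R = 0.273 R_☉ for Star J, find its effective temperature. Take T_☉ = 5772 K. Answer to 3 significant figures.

2.01×10^4 K

T/T_☉ = (L/L_☉)^(1/4) / (R/R_☉)^(1/2)
T = 5772 × (11.0)^(1/4) / √(0.273) = 5772 × 1.821 / 0.5225 = 2.012×10^4 K.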